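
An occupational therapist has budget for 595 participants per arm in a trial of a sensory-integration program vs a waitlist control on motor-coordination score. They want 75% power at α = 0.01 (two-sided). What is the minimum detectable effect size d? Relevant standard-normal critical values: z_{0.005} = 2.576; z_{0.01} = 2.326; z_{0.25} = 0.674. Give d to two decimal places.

d_min ≈ 0.19

For two independent groups of n = 595 each: d_min = (z_{α/2} + z_β)·√(2/n).
z-sum = 2.576 + 0.674 = 3.250.
d_min = 3.250 × √(2/595) = 3.250 × 0.0580 = 0.188.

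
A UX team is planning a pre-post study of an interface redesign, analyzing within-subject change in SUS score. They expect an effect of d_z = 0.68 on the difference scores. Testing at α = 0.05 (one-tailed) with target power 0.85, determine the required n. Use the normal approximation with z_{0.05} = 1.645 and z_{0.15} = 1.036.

For a paired (one-sample on differences) test: n = ((z_{α} + z_β) / d)².
z_{α} + z_β = 1.645 + 1.036 = 2.681.
n = (2.681 / 0.68)² = 3.943² = 15.54.
Round up.

n = 16 pairs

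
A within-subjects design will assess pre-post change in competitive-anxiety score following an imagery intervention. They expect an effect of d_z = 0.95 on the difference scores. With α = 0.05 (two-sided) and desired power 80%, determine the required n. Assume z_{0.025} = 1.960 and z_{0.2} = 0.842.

n = 9 pairs

For a paired (one-sample on differences) test: n = ((z_{α/2} + z_β) / d)².
z_{α/2} + z_β = 1.960 + 0.842 = 2.802.
n = (2.802 / 0.95)² = 2.949² = 8.70.
Round up.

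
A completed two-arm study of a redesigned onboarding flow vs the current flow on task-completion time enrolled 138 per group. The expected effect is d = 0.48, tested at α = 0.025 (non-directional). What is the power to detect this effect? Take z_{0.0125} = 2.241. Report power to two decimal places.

power ≈ 0.96

For two equal groups, power = Φ(d·√(n/2) − z_{α/2}).
d·√(n/2) = 0.48 × √(138/2) = 0.48 × 8.307 = 3.987.
z_β = 3.987 − 2.241 = 1.746.
Power = Φ(1.746) = 0.960.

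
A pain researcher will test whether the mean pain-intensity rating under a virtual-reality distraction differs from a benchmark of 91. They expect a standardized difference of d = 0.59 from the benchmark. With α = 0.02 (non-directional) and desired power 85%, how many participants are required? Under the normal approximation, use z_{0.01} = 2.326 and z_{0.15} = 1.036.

For a one-sample test: n = ((z_{α/2} + z_β) / d)².
z_{α/2} + z_β = 2.326 + 1.036 = 3.362.
n = (3.362 / 0.59)² = 5.698² = 32.47.
Round up.

n = 33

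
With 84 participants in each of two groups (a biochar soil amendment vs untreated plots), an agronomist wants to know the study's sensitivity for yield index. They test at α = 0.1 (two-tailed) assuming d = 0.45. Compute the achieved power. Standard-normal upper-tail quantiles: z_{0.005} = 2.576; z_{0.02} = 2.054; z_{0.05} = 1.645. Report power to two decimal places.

For two equal groups, power = Φ(d·√(n/2) − z_{α/2}).
d·√(n/2) = 0.45 × √(84/2) = 0.45 × 6.481 = 2.916.
z_β = 2.916 − 1.645 = 1.271.
Power = Φ(1.271) = 0.898.

power ≈ 0.90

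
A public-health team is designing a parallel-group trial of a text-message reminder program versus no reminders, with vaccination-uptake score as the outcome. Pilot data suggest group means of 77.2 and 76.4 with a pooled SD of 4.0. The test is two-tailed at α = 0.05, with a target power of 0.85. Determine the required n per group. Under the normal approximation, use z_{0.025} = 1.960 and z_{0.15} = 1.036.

Cohen's d = |M₁ − M₂| / SD_pooled = |77.2 − 76.4| / 4.0 = 0.8 / 4.0 = 0.200.
For two independent groups with equal n: n = 2·((z_{α/2} + z_β) / d)².
z_{α/2} + z_β = 1.960 + 1.036 = 2.996.
n = 2 × (2.996 / 0.200)² = 2 × 14.980² = 2 × 224.40 = 448.8.
Round up to the next whole participant.

n = 449 per group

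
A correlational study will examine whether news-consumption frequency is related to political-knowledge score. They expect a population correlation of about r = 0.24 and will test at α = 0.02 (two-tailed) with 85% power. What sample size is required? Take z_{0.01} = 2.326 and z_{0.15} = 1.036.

n = 192

Fisher's z: C = ½·ln((1+r)/(1−r)) = ½·ln(1.6316) = 0.2448.
n = ((z_{α/2} + z_β)/C)² + 3.
(2.326 + 1.036) / 0.2448 = 3.362 / 0.2448 = 13.734.
n = 13.734² + 3 = 188.61 + 3 = 191.6.
Round up.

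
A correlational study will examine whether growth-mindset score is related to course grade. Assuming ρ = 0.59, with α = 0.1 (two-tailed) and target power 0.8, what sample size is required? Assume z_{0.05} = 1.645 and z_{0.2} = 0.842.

n = 17

Fisher's z: C = ½·ln((1+r)/(1−r)) = ½·ln(3.8780) = 0.6777.
n = ((z_{α/2} + z_β)/C)² + 3.
(1.645 + 0.842) / 0.6777 = 2.487 / 0.6777 = 3.670.
n = 3.670² + 3 = 13.47 + 3 = 16.5.
Round up.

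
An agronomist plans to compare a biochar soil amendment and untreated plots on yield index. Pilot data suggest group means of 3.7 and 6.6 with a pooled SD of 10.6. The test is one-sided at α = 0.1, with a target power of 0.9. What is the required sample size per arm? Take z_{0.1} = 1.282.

n = 176 per group

Cohen's d = |M₁ − M₂| / SD_pooled = |3.7 − 6.6| / 10.6 = 2.9 / 10.6 = 0.274.
For two independent groups with equal n: n = 2·((z_{α} + z_β) / d)².
z_{α} + z_β = 1.282 + 1.282 = 2.564.
n = 2 × (2.564 / 0.274)² = 2 × 9.358² = 2 × 87.57 = 175.1.
Round up to the next whole participant.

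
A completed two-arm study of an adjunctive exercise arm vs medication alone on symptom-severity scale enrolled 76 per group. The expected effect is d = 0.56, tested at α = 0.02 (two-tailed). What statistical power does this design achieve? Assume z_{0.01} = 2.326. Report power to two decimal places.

power ≈ 0.87

For two equal groups, power = Φ(d·√(n/2) − z_{α/2}).
d·√(n/2) = 0.56 × √(76/2) = 0.56 × 6.164 = 3.452.
z_β = 3.452 − 2.326 = 1.126.
Power = Φ(1.126) = 0.870.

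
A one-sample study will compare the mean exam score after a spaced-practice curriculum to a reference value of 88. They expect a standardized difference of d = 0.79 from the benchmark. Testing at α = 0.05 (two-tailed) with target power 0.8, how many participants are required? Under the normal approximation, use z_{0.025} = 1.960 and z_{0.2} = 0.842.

For a one-sample test: n = ((z_{α/2} + z_β) / d)².
z_{α/2} + z_β = 1.960 + 0.842 = 2.802.
n = (2.802 / 0.79)² = 3.547² = 12.58.
Round up.

n = 13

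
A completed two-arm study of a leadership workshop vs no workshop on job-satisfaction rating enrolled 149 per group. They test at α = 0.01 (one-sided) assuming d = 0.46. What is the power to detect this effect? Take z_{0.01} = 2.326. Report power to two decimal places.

power ≈ 0.95

For two equal groups, power = Φ(d·√(n/2) − z_{α}).
d·√(n/2) = 0.46 × √(149/2) = 0.46 × 8.631 = 3.970.
z_β = 3.970 − 2.326 = 1.644.
Power = Φ(1.644) = 0.950.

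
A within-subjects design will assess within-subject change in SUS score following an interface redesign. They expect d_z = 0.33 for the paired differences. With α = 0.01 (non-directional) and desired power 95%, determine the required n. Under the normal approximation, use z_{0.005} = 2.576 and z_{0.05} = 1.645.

For a paired (one-sample on differences) test: n = ((z_{α/2} + z_β) / d)².
z_{α/2} + z_β = 2.576 + 1.645 = 4.221.
n = (4.221 / 0.33)² = 12.791² = 163.61.
Round up.

n = 164 pairs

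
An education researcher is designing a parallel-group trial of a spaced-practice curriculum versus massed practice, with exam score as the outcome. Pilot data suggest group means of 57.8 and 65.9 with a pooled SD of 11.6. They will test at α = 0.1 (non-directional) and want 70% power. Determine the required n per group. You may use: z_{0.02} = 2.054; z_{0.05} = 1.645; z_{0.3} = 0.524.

n = 20 per group

Cohen's d = |M₁ − M₂| / SD_pooled = |57.8 − 65.9| / 11.6 = 8.1 / 11.6 = 0.698.
For two independent groups with equal n: n = 2·((z_{α/2} + z_β) / d)².
z_{α/2} + z_β = 1.645 + 0.524 = 2.169.
n = 2 × (2.169 / 0.698)² = 2 × 3.107² = 2 × 9.66 = 19.3.
Round up to the next whole participant.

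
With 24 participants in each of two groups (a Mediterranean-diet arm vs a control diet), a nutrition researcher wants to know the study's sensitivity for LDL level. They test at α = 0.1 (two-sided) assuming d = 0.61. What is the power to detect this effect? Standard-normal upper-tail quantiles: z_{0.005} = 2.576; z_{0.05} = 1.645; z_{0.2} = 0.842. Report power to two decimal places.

power ≈ 0.68

For two equal groups, power = Φ(d·√(n/2) − z_{α/2}).
d·√(n/2) = 0.61 × √(24/2) = 0.61 × 3.464 = 2.113.
z_β = 2.113 − 1.645 = 0.468.
Power = Φ(0.468) = 0.680.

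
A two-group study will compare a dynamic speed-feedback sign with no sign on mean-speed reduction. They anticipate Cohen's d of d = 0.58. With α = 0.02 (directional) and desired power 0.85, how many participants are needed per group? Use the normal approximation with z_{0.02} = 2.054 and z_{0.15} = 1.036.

n = 57 per group

For two independent groups with equal n: n = 2·((z_{α} + z_β) / d)².
z_{α} + z_β = 2.054 + 1.036 = 3.090.
n = 2 × (3.090 / 0.58)² = 2 × 5.328² = 2 × 28.38 = 56.8.
Round up to the next whole participant.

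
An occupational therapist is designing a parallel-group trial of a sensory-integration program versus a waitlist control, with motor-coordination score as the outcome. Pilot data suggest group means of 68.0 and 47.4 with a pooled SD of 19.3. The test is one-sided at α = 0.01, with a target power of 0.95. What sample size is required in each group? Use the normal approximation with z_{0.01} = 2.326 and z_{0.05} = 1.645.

Cohen's d = |M₁ − M₂| / SD_pooled = |68.0 − 47.4| / 19.3 = 20.6 / 19.3 = 1.067.
For two independent groups with equal n: n = 2·((z_{α} + z_β) / d)².
z_{α} + z_β = 2.326 + 1.645 = 3.971.
n = 2 × (3.971 / 1.067)² = 2 × 3.722² = 2 × 13.85 = 27.7.
Round up to the next whole participant.

n = 28 per group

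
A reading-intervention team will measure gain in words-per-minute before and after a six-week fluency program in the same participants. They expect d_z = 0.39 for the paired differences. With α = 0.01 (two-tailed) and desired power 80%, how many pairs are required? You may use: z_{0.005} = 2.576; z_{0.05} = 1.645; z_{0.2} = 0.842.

For a paired (one-sample on differences) test: n = ((z_{α/2} + z_β) / d)².
z_{α/2} + z_β = 2.576 + 0.842 = 3.418.
n = (3.418 / 0.39)² = 8.764² = 76.81.
Round up.

n = 77 pairs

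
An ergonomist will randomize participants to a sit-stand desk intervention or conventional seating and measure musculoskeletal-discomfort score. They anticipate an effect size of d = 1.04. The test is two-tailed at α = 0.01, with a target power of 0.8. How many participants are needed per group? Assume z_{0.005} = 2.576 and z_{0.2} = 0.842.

n = 22 per group

For two independent groups with equal n: n = 2·((z_{α/2} + z_β) / d)².
z_{α/2} + z_β = 2.576 + 0.842 = 3.418.
n = 2 × (3.418 / 1.04)² = 2 × 3.287² = 2 × 10.80 = 21.6.
Round up to the next whole participant.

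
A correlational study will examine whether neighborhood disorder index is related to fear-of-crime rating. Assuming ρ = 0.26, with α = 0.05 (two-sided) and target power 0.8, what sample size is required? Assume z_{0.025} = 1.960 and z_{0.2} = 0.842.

Fisher's z: C = ½·ln((1+r)/(1−r)) = ½·ln(1.7027) = 0.2661.
n = ((z_{α/2} + z_β)/C)² + 3.
(1.960 + 0.842) / 0.2661 = 2.802 / 0.2661 = 10.530.
n = 10.530² + 3 = 110.88 + 3 = 113.9.
Round up.

n = 114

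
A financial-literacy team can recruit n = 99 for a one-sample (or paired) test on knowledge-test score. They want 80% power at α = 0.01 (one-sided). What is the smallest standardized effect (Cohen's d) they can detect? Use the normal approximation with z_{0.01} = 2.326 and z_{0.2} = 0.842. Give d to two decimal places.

For a single sample (or paired design) of n = 99: d_min = (z_{α} + z_β)/√n.
z-sum = 2.326 + 0.842 = 3.168.
d_min = 3.168 / √99 = 3.168 / 9.950 = 0.318.

d_min ≈ 0.32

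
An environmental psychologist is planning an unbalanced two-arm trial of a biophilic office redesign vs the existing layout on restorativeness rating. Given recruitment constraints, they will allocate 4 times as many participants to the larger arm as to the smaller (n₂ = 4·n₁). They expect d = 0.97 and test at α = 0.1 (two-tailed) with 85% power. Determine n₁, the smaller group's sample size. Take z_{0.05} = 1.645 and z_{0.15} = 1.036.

n₁ = 10

With allocation ratio k = n₂/n₁ = 4, Var(x̄₁−x̄₂) = σ²(1/n₁ + 1/(k·n₁)) = σ²·(k+1)/(k·n₁).
So n₁ = (1 + 1/k)·((z_{α/2} + z_β)/d)² = 1.250 × (2.681/0.97)².
n₁ = 1.250 × 7.64 = 9.5.
Round up: n₁ = 10, giving n₂ = 4 × 10 = 40.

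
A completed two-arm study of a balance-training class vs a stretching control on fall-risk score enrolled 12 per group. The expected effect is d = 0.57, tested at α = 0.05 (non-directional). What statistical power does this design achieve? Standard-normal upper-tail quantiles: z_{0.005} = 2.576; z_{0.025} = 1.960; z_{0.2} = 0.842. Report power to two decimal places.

power ≈ 0.29

For two equal groups, power = Φ(d·√(n/2) − z_{α/2}).
d·√(n/2) = 0.57 × √(12/2) = 0.57 × 2.449 = 1.396.
z_β = 1.396 − 1.960 = -0.564.
Power = Φ(-0.564) = 0.286.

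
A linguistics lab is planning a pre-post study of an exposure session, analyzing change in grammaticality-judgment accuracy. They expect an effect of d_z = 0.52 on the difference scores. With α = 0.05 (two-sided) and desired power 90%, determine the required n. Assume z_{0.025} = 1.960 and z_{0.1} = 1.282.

For a paired (one-sample on differences) test: n = ((z_{α/2} + z_β) / d)².
z_{α/2} + z_β = 1.960 + 1.282 = 3.242.
n = (3.242 / 0.52)² = 6.235² = 38.87.
Round up.

n = 39 pairs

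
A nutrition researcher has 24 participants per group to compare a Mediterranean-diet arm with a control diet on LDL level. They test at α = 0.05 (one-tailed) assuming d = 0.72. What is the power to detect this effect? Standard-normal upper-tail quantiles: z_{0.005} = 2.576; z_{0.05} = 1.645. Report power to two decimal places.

power ≈ 0.80

For two equal groups, power = Φ(d·√(n/2) − z_{α}).
d·√(n/2) = 0.72 × √(24/2) = 0.72 × 3.464 = 2.494.
z_β = 2.494 − 1.645 = 0.849.
Power = Φ(0.849) = 0.802.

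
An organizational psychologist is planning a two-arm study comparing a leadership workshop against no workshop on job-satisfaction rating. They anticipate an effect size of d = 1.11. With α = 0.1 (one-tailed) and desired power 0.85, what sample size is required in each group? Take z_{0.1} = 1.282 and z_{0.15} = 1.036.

n = 9 per group

For two independent groups with equal n: n = 2·((z_{α} + z_β) / d)².
z_{α} + z_β = 1.282 + 1.036 = 2.318.
n = 2 × (2.318 / 1.11)² = 2 × 2.088² = 2 × 4.36 = 8.7.
Round up to the next whole participant.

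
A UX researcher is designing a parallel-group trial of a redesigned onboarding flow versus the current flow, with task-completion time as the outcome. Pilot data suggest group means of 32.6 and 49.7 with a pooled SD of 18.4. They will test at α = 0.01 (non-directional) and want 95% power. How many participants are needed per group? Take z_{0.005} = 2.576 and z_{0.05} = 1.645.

n = 42 per group

Cohen's d = |M₁ − M₂| / SD_pooled = |32.6 − 49.7| / 18.4 = 17.1 / 18.4 = 0.929.
For two independent groups with equal n: n = 2·((z_{α/2} + z_β) / d)².
z_{α/2} + z_β = 2.576 + 1.645 = 4.221.
n = 2 × (4.221 / 0.929)² = 2 × 4.544² = 2 × 20.64 = 41.3.
Round up to the next whole participant.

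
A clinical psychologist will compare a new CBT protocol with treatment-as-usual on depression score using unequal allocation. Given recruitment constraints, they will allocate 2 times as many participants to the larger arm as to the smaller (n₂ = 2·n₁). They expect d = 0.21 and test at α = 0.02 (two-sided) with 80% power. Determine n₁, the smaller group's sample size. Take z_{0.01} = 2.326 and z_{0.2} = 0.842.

With allocation ratio k = n₂/n₁ = 2, Var(x̄₁−x̄₂) = σ²(1/n₁ + 1/(k·n₁)) = σ²·(k+1)/(k·n₁).
So n₁ = (1 + 1/k)·((z_{α/2} + z_β)/d)² = 1.500 × (3.168/0.21)².
n₁ = 1.500 × 227.58 = 341.4.
Round up: n₁ = 342, giving n₂ = 2 × 342 = 684.

n₁ = 342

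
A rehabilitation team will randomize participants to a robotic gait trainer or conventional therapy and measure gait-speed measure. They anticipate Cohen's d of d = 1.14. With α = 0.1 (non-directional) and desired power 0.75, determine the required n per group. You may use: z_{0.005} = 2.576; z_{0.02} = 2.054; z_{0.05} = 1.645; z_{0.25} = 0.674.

n = 9 per group

For two independent groups with equal n: n = 2·((z_{α/2} + z_β) / d)².
z_{α/2} + z_β = 1.645 + 0.674 = 2.319.
n = 2 × (2.319 / 1.14)² = 2 × 2.034² = 2 × 4.14 = 8.3.
Round up to the next whole participant.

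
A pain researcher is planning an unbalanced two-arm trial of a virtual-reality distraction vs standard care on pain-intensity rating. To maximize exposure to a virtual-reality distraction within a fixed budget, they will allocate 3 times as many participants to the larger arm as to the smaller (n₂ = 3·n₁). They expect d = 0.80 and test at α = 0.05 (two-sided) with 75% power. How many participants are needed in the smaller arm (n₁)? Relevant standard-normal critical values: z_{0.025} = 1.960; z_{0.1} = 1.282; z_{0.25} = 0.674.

n₁ = 15

With allocation ratio k = n₂/n₁ = 3, Var(x̄₁−x̄₂) = σ²(1/n₁ + 1/(k·n₁)) = σ²·(k+1)/(k·n₁).
So n₁ = (1 + 1/k)·((z_{α/2} + z_β)/d)² = 1.333 × (2.634/0.80)².
n₁ = 1.333 × 10.84 = 14.5.
Round up: n₁ = 15, giving n₂ = 3 × 15 = 45.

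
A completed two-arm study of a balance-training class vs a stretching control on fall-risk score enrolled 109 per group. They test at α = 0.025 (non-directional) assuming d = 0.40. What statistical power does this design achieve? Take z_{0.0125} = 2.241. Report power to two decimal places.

power ≈ 0.76

For two equal groups, power = Φ(d·√(n/2) − z_{α/2}).
d·√(n/2) = 0.40 × √(109/2) = 0.40 × 7.382 = 2.953.
z_β = 2.953 − 2.241 = 0.712.
Power = Φ(0.712) = 0.762.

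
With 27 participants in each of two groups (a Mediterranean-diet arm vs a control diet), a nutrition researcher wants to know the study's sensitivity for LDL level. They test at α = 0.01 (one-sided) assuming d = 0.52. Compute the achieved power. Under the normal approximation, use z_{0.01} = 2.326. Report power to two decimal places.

For two equal groups, power = Φ(d·√(n/2) − z_{α}).
d·√(n/2) = 0.52 × √(27/2) = 0.52 × 3.674 = 1.911.
z_β = 1.911 − 2.326 = -0.415.
Power = Φ(-0.415) = 0.339.

power ≈ 0.34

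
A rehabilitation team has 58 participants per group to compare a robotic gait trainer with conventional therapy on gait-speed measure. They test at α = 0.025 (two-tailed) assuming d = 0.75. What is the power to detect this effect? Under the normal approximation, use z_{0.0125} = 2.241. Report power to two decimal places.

power ≈ 0.96

For two equal groups, power = Φ(d·√(n/2) − z_{α/2}).
d·√(n/2) = 0.75 × √(58/2) = 0.75 × 5.385 = 4.039.
z_β = 4.039 − 2.241 = 1.798.
Power = Φ(1.798) = 0.964.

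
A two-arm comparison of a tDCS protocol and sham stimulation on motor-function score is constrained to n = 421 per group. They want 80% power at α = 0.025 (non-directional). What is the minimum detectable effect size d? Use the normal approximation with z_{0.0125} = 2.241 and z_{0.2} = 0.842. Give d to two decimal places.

For two independent groups of n = 421 each: d_min = (z_{α/2} + z_β)·√(2/n).
z-sum = 2.241 + 0.842 = 3.083.
d_min = 3.083 × √(2/421) = 3.083 × 0.0689 = 0.212.

d_min ≈ 0.21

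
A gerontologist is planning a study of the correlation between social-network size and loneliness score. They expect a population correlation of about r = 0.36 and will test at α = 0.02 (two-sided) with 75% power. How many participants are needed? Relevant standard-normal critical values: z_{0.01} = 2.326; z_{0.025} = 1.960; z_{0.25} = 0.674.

Fisher's z: C = ½·ln((1+r)/(1−r)) = ½·ln(2.1250) = 0.3769.
n = ((z_{α/2} + z_β)/C)² + 3.
(2.326 + 0.674) / 0.3769 = 3.000 / 0.3769 = 7.960.
n = 7.960² + 3 = 63.36 + 3 = 66.4.
Round up.

n = 67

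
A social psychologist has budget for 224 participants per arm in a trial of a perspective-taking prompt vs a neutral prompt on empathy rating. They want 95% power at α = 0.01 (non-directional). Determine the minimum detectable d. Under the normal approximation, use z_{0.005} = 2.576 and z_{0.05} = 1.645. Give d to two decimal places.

For two independent groups of n = 224 each: d_min = (z_{α/2} + z_β)·√(2/n).
z-sum = 2.576 + 1.645 = 4.221.
d_min = 4.221 × √(2/224) = 4.221 × 0.0945 = 0.399.

d_min ≈ 0.40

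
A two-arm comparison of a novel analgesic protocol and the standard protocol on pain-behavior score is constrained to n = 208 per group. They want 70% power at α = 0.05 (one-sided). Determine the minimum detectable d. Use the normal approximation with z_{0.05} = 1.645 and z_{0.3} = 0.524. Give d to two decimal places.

d_min ≈ 0.21

For two independent groups of n = 208 each: d_min = (z_{α} + z_β)·√(2/n).
z-sum = 1.645 + 0.524 = 2.169.
d_min = 2.169 × √(2/208) = 2.169 × 0.0981 = 0.213.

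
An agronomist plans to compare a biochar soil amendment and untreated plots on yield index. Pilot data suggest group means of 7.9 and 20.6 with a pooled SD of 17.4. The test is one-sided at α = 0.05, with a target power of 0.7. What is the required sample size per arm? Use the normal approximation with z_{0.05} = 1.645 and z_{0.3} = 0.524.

Cohen's d = |M₁ − M₂| / SD_pooled = |7.9 − 20.6| / 17.4 = 12.7 / 17.4 = 0.730.
For two independent groups with equal n: n = 2·((z_{α} + z_β) / d)².
z_{α} + z_β = 1.645 + 0.524 = 2.169.
n = 2 × (2.169 / 0.730)² = 2 × 2.971² = 2 × 8.83 = 17.7.
Round up to the next whole participant.

n = 18 per group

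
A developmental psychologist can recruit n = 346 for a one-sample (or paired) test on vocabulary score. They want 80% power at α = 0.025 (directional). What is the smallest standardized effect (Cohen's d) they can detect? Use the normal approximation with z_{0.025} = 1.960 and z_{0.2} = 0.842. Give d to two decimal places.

d_min ≈ 0.15

For a single sample (or paired design) of n = 346: d_min = (z_{α} + z_β)/√n.
z-sum = 1.960 + 0.842 = 2.802.
d_min = 2.802 / √346 = 2.802 / 18.601 = 0.151.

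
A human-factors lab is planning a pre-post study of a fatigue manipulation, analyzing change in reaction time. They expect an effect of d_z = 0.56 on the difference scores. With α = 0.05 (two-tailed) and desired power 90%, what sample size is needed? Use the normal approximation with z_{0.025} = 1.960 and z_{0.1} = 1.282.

For a paired (one-sample on differences) test: n = ((z_{α/2} + z_β) / d)².
z_{α/2} + z_β = 1.960 + 1.282 = 3.242.
n = (3.242 / 0.56)² = 5.789² = 33.52.
Round up.

n = 34 pairs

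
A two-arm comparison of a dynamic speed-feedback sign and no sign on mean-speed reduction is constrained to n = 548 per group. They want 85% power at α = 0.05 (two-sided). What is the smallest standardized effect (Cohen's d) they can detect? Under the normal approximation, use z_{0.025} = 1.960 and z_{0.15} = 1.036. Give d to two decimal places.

d_min ≈ 0.18

For two independent groups of n = 548 each: d_min = (z_{α/2} + z_β)·√(2/n).
z-sum = 1.960 + 1.036 = 2.996.
d_min = 2.996 × √(2/548) = 2.996 × 0.0604 = 0.181.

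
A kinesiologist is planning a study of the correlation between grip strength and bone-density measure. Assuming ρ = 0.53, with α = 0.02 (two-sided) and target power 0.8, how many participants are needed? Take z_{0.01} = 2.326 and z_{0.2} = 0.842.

n = 32

Fisher's z: C = ½·ln((1+r)/(1−r)) = ½·ln(3.2553) = 0.5901.
n = ((z_{α/2} + z_β)/C)² + 3.
(2.326 + 0.842) / 0.5901 = 3.168 / 0.5901 = 5.369.
n = 5.369² + 3 = 28.82 + 3 = 31.8.
Round up.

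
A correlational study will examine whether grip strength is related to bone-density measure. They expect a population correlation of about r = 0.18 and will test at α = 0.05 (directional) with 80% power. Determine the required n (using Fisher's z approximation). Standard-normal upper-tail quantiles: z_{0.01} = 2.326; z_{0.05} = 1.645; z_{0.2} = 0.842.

Fisher's z: C = ½·ln((1+r)/(1−r)) = ½·ln(1.4390) = 0.1820.
n = ((z_{α} + z_β)/C)² + 3.
(1.645 + 0.842) / 0.1820 = 2.487 / 0.1820 = 13.665.
n = 13.665² + 3 = 186.73 + 3 = 189.7.
Round up.

n = 190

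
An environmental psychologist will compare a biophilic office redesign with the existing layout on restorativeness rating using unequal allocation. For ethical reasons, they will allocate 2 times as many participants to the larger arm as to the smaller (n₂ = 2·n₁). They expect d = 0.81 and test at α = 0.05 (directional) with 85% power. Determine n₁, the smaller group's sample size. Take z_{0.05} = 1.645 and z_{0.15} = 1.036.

With allocation ratio k = n₂/n₁ = 2, Var(x̄₁−x̄₂) = σ²(1/n₁ + 1/(k·n₁)) = σ²·(k+1)/(k·n₁).
So n₁ = (1 + 1/k)·((z_{α} + z_β)/d)² = 1.500 × (2.681/0.81)².
n₁ = 1.500 × 10.96 = 16.4.
Round up: n₁ = 17, giving n₂ = 2 × 17 = 34.

n₁ = 17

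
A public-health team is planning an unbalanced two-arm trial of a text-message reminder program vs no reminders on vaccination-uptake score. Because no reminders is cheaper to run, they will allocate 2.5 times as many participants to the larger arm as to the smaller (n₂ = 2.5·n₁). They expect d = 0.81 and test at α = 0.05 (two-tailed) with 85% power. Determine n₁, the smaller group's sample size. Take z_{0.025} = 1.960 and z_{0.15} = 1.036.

With allocation ratio k = n₂/n₁ = 2.5, Var(x̄₁−x̄₂) = σ²(1/n₁ + 1/(k·n₁)) = σ²·(k+1)/(k·n₁).
So n₁ = (1 + 1/k)·((z_{α/2} + z_β)/d)² = 1.400 × (2.996/0.81)².
n₁ = 1.400 × 13.68 = 19.2.
Round up: n₁ = 20, giving n₂ = 2.5 × 20 = 50.

n₁ = 20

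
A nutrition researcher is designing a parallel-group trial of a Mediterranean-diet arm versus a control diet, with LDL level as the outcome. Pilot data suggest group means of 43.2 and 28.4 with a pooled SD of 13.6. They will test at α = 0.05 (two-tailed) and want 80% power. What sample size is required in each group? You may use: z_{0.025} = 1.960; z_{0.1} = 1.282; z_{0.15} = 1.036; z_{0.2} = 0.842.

n = 14 per group

Cohen's d = |M₁ − M₂| / SD_pooled = |43.2 − 28.4| / 13.6 = 14.8 / 13.6 = 1.088.
For two independent groups with equal n: n = 2·((z_{α/2} + z_β) / d)².
z_{α/2} + z_β = 1.960 + 0.842 = 2.802.
n = 2 × (2.802 / 1.088)² = 2 × 2.575² = 2 × 6.63 = 13.3.
Round up to the next whole participant.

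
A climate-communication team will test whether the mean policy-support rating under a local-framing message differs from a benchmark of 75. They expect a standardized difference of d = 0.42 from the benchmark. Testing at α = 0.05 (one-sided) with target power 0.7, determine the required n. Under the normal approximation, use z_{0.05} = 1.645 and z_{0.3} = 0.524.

n = 27

For a one-sample test: n = ((z_{α} + z_β) / d)².
z_{α} + z_β = 1.645 + 0.524 = 2.169.
n = (2.169 / 0.42)² = 5.164² = 26.67.
Round up.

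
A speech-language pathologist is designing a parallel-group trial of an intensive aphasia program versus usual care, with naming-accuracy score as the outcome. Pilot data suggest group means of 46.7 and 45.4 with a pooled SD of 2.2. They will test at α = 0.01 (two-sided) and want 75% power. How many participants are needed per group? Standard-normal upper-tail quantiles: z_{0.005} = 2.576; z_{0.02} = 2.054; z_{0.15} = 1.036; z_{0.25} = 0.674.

n = 61 per group

Cohen's d = |M₁ − M₂| / SD_pooled = |46.7 − 45.4| / 2.2 = 1.3 / 2.2 = 0.591.
For two independent groups with equal n: n = 2·((z_{α/2} + z_β) / d)².
z_{α/2} + z_β = 2.576 + 0.674 = 3.250.
n = 2 × (3.250 / 0.591)² = 2 × 5.499² = 2 × 30.24 = 60.5.
Round up to the next whole participant.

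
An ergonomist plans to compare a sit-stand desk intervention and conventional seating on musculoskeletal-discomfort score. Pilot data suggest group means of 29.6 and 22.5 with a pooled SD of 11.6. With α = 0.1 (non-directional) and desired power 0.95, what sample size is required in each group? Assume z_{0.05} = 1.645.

n = 58 per group

Cohen's d = |M₁ − M₂| / SD_pooled = |29.6 − 22.5| / 11.6 = 7.1 / 11.6 = 0.612.
For two independent groups with equal n: n = 2·((z_{α/2} + z_β) / d)².
z_{α/2} + z_β = 1.645 + 1.645 = 3.290.
n = 2 × (3.290 / 0.612)² = 2 × 5.376² = 2 × 28.90 = 57.8.
Round up to the next whole participant.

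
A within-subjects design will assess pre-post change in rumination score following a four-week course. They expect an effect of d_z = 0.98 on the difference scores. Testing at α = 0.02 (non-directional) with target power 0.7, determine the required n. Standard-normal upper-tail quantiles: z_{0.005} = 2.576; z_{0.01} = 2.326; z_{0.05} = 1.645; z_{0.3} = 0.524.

n = 9 pairs

For a paired (one-sample on differences) test: n = ((z_{α/2} + z_β) / d)².
z_{α/2} + z_β = 2.326 + 0.524 = 2.850.
n = (2.850 / 0.98)² = 2.908² = 8.46.
Round up.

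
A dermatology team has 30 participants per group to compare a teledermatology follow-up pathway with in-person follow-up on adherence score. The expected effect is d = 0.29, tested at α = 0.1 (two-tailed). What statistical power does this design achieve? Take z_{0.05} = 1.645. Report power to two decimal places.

For two equal groups, power = Φ(d·√(n/2) − z_{α/2}).
d·√(n/2) = 0.29 × √(30/2) = 0.29 × 3.873 = 1.123.
z_β = 1.123 − 1.645 = -0.522.
Power = Φ(-0.522) = 0.301.

power ≈ 0.30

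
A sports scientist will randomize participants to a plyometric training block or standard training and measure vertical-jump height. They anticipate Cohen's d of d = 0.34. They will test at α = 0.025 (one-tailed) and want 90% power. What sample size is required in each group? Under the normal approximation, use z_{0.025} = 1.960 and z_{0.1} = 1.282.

n = 182 per group

For two independent groups with equal n: n = 2·((z_{α} + z_β) / d)².
z_{α} + z_β = 1.960 + 1.282 = 3.242.
n = 2 × (3.242 / 0.34)² = 2 × 9.535² = 2 × 90.92 = 181.8.
Round up to the next whole participant.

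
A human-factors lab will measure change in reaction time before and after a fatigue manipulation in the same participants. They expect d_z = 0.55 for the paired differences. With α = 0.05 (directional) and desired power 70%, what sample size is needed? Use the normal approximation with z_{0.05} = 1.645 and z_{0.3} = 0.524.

For a paired (one-sample on differences) test: n = ((z_{α} + z_β) / d)².
z_{α} + z_β = 1.645 + 0.524 = 2.169.
n = (2.169 / 0.55)² = 3.944² = 15.55.
Round up.

n = 16 pairs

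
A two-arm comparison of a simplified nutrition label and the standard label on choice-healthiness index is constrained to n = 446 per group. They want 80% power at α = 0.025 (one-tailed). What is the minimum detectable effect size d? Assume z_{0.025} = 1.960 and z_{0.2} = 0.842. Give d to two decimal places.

d_min ≈ 0.19

For two independent groups of n = 446 each: d_min = (z_{α} + z_β)·√(2/n).
z-sum = 1.960 + 0.842 = 2.802.
d_min = 2.802 × √(2/446) = 2.802 × 0.0670 = 0.188.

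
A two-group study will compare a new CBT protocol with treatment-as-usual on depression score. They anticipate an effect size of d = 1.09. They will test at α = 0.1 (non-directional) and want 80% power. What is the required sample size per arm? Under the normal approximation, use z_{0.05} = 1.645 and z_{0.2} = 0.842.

For two independent groups with equal n: n = 2·((z_{α/2} + z_β) / d)².
z_{α/2} + z_β = 1.645 + 0.842 = 2.487.
n = 2 × (2.487 / 1.09)² = 2 × 2.282² = 2 × 5.21 = 10.4.
Round up to the next whole participant.

n = 11 per group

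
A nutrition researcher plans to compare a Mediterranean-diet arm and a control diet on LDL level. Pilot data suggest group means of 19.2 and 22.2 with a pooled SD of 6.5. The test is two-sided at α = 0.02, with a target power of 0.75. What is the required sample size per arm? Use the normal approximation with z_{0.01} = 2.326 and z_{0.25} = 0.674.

n = 85 per group

Cohen's d = |M₁ − M₂| / SD_pooled = |19.2 − 22.2| / 6.5 = 3.0 / 6.5 = 0.462.
For two independent groups with equal n: n = 2·((z_{α/2} + z_β) / d)².
z_{α/2} + z_β = 2.326 + 0.674 = 3.000.
n = 2 × (3.000 / 0.462)² = 2 × 6.494² = 2 × 42.17 = 84.3.
Round up to the next whole participant.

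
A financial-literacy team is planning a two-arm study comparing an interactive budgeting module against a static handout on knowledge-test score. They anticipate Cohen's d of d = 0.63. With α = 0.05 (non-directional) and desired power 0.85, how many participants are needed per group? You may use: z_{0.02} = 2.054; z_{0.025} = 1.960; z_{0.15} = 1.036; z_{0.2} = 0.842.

For two independent groups with equal n: n = 2·((z_{α/2} + z_β) / d)².
z_{α/2} + z_β = 1.960 + 1.036 = 2.996.
n = 2 × (2.996 / 0.63)² = 2 × 4.756² = 2 × 22.62 = 45.2.
Round up to the next whole participant.

n = 46 per group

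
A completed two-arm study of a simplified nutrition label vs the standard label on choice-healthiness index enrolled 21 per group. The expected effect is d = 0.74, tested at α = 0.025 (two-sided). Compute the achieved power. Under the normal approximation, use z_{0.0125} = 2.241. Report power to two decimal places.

power ≈ 0.56

For two equal groups, power = Φ(d·√(n/2) − z_{α/2}).
d·√(n/2) = 0.74 × √(21/2) = 0.74 × 3.240 = 2.398.
z_β = 2.398 − 2.241 = 0.157.
Power = Φ(0.157) = 0.562.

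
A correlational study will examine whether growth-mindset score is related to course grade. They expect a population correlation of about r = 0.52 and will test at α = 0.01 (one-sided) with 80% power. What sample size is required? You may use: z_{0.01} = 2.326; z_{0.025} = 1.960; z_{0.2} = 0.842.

Fisher's z: C = ½·ln((1+r)/(1−r)) = ½·ln(3.1667) = 0.5763.
n = ((z_{α} + z_β)/C)² + 3.
(2.326 + 0.842) / 0.5763 = 3.168 / 0.5763 = 5.497.
n = 5.497² + 3 = 30.22 + 3 = 33.2.
Round up.

n = 34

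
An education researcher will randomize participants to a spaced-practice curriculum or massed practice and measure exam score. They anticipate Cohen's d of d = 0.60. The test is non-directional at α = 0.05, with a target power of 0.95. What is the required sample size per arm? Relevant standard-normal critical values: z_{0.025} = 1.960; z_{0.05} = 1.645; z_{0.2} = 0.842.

n = 73 per group

For two independent groups with equal n: n = 2·((z_{α/2} + z_β) / d)².
z_{α/2} + z_β = 1.960 + 1.645 = 3.605.
n = 2 × (3.605 / 0.60)² = 2 × 6.008² = 2 × 36.10 = 72.2.
Round up to the next whole participant.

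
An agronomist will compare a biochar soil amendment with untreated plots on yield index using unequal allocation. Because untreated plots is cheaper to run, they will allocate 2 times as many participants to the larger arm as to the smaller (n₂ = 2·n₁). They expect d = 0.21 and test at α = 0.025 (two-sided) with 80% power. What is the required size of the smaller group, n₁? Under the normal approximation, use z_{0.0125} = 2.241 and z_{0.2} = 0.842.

With allocation ratio k = n₂/n₁ = 2, Var(x̄₁−x̄₂) = σ²(1/n₁ + 1/(k·n₁)) = σ²·(k+1)/(k·n₁).
So n₁ = (1 + 1/k)·((z_{α/2} + z_β)/d)² = 1.500 × (3.083/0.21)².
n₁ = 1.500 × 215.53 = 323.3.
Round up: n₁ = 324, giving n₂ = 2 × 324 = 648.

n₁ = 324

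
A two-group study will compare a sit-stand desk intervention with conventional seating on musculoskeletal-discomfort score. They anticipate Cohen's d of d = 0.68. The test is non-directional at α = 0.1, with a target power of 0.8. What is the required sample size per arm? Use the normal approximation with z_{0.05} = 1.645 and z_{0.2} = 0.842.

n = 27 per group

For two independent groups with equal n: n = 2·((z_{α/2} + z_β) / d)².
z_{α/2} + z_β = 1.645 + 0.842 = 2.487.
n = 2 × (2.487 / 0.68)² = 2 × 3.657² = 2 × 13.38 = 26.8.
Round up to the next whole participant.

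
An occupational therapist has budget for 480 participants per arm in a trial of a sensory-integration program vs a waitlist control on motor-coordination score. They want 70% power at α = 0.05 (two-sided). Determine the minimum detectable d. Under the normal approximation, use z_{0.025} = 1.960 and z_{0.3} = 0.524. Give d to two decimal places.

For two independent groups of n = 480 each: d_min = (z_{α/2} + z_β)·√(2/n).
z-sum = 1.960 + 0.524 = 2.484.
d_min = 2.484 × √(2/480) = 2.484 × 0.0645 = 0.160.

d_min ≈ 0.16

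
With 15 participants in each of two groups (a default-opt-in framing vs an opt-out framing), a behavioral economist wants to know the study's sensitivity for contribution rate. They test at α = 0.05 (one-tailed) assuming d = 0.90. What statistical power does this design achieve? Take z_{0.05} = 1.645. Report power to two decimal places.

power ≈ 0.79

For two equal groups, power = Φ(d·√(n/2) − z_{α}).
d·√(n/2) = 0.90 × √(15/2) = 0.90 × 2.739 = 2.465.
z_β = 2.465 − 1.645 = 0.820.
Power = Φ(0.820) = 0.794.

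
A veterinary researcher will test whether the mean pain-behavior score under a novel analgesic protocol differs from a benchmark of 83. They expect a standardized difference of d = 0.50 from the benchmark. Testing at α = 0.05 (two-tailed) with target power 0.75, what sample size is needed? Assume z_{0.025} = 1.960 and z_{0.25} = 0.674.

n = 28

For a one-sample test: n = ((z_{α/2} + z_β) / d)².
z_{α/2} + z_β = 1.960 + 0.674 = 2.634.
n = (2.634 / 0.50)² = 5.268² = 27.75.
Round up.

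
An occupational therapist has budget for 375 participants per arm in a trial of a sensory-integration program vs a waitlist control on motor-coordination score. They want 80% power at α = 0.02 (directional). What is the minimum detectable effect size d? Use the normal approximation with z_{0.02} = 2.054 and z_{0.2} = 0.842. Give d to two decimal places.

For two independent groups of n = 375 each: d_min = (z_{α} + z_β)·√(2/n).
z-sum = 2.054 + 0.842 = 2.896.
d_min = 2.896 × √(2/375) = 2.896 × 0.0730 = 0.211.

d_min ≈ 0.21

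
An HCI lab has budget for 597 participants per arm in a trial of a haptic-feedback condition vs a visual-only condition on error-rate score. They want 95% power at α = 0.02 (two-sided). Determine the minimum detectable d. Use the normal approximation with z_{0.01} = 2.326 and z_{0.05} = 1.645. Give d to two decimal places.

For two independent groups of n = 597 each: d_min = (z_{α/2} + z_β)·√(2/n).
z-sum = 2.326 + 1.645 = 3.971.
d_min = 3.971 × √(2/597) = 3.971 × 0.0579 = 0.230.

d_min ≈ 0.23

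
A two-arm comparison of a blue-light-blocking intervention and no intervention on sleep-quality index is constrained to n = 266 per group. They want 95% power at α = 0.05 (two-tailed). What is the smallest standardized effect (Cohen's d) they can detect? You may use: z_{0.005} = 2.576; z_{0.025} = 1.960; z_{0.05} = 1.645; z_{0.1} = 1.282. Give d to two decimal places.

d_min ≈ 0.31

For two independent groups of n = 266 each: d_min = (z_{α/2} + z_β)·√(2/n).
z-sum = 1.960 + 1.645 = 3.605.
d_min = 3.605 × √(2/266) = 3.605 × 0.0867 = 0.313.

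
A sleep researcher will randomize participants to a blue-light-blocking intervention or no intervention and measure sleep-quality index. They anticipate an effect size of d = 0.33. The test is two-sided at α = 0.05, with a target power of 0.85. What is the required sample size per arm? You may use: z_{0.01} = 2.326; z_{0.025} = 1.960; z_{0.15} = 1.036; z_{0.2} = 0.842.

For two independent groups with equal n: n = 2·((z_{α/2} + z_β) / d)².
z_{α/2} + z_β = 1.960 + 1.036 = 2.996.
n = 2 × (2.996 / 0.33)² = 2 × 9.079² = 2 × 82.42 = 164.8.
Round up to the next whole participant.

n = 165 per group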